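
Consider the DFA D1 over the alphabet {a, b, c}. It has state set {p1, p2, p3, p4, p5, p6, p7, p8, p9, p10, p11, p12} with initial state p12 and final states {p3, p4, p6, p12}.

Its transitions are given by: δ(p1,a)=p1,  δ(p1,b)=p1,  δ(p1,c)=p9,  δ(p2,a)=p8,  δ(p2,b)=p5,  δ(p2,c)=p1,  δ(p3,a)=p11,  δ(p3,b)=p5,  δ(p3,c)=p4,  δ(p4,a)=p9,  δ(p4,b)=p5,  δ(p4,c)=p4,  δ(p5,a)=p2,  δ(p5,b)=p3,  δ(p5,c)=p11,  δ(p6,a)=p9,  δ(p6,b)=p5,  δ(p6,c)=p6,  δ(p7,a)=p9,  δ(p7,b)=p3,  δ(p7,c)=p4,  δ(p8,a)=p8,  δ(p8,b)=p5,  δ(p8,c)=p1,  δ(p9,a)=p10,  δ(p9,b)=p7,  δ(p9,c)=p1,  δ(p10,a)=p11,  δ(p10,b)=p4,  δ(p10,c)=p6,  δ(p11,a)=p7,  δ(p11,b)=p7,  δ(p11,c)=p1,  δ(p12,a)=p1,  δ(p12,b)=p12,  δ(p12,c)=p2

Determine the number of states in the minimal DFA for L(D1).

Every state is reachable, so we keep all 12.
Initial partition by acceptance: {p3,p4,p6,p12} | {p1,p2,p5,p7,p8,p9,p10,p11}.
Split {p3,p4,p6,p12} by δ(·,b) → {p3,p4,p6} and {p12}.
On input b, block {p1,p2,p5,p7,p8,p9,p10,p11} splits into {p1,p2,p8,p9,p11} and {p5,p7,p10}.
Refine {p1,p2,p8,p9,p11} on symbol a: members go to different blocks, giving {p1,p2,p8} and {p9,p11}.
Refine {p1,p2,p8} on symbol b: members go to different blocks, giving {p2,p8} and {p1}.
Refine {p5,p7,p10} on symbol a: members go to different blocks, giving {p7,p10} and {p5}.
The partition is now stable with 7 blocks: {p3,p4,p6} | {p2,p8} | {p12} | {p7,p10} | {p9,p11} | {p1} | {p5}.

7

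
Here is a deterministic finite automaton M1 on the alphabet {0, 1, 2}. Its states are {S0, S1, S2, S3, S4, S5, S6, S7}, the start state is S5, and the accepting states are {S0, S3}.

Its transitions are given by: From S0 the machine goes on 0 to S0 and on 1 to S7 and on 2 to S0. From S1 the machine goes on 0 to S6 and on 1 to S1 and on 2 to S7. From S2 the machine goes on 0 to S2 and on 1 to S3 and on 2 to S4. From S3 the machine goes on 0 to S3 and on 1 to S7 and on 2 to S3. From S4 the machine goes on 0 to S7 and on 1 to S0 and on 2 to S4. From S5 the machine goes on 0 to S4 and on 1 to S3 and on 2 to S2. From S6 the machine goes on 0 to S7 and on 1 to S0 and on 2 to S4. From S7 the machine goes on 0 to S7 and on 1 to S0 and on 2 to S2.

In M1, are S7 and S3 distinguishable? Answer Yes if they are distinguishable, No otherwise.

Yes

Reachable states from the start: {S0,S2,S3,S4,S5,S7}. Unreachable: {S1,S6} — drop them.
Initial partition by acceptance: {S0,S3} | {S2,S4,S5,S7}.
No further refinement is possible. Final partition (2 blocks): {S0,S3} | {S2,S4,S5,S7}.
S7 and S3 end up in different blocks, so they are distinguishable. For instance, the string 'ε' is accepted from only S3.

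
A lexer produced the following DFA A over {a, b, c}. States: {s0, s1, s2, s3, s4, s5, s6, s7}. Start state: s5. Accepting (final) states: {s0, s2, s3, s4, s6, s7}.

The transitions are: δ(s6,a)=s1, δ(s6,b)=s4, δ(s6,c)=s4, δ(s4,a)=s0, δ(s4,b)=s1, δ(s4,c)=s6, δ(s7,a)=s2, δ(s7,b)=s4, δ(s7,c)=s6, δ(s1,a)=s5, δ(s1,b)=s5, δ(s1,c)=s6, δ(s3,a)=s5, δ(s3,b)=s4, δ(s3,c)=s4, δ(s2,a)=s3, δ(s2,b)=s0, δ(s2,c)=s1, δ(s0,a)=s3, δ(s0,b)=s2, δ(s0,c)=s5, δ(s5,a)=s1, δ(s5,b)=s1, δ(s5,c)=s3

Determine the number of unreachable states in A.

1

No path from s5 leads to s7; the other 7 states are all reachable.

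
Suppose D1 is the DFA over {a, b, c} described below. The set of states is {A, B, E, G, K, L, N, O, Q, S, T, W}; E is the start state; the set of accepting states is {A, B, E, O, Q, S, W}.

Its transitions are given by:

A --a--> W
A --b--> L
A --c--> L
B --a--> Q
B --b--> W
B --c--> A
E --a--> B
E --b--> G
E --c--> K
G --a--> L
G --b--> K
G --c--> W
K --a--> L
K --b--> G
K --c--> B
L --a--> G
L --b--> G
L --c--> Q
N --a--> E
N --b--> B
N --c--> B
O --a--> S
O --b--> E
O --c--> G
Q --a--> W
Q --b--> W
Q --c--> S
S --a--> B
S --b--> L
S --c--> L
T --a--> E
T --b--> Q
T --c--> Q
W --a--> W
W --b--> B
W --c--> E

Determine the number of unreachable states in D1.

3

Starting at E and following transitions, the reachable set is {A, B, E, G, K, L, Q, S, W}. That leaves N, O, T unreachable — 3 in total.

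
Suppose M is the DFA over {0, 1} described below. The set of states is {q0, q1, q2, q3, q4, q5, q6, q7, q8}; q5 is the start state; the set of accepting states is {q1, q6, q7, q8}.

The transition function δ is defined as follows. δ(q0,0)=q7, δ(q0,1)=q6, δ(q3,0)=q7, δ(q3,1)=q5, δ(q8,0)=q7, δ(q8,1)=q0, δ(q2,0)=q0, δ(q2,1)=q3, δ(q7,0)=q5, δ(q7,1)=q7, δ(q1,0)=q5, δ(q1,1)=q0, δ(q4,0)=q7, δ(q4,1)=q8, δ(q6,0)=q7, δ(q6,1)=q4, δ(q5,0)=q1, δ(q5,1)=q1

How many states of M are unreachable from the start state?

Starting at q5 and following transitions, the reachable set is {q0, q1, q4, q5, q6, q7, q8}. That leaves q2, q3 unreachable — 2 in total.

2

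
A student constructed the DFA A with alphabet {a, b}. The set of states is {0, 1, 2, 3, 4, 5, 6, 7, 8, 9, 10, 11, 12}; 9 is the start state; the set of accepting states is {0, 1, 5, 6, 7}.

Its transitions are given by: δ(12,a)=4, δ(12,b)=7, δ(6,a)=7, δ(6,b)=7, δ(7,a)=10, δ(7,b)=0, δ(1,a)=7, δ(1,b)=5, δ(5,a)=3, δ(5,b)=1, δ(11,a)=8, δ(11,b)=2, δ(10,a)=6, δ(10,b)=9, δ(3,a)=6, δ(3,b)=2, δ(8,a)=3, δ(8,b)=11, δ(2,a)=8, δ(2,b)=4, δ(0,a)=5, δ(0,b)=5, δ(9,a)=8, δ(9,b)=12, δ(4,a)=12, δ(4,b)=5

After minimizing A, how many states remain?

7

All states are reachable from the start state.
Start with accepting vs non-accepting: {0,1,5,6,7} | {2,3,4,8,9,10,11,12}.
Refine {0,1,5,6,7} on symbol a: members go to different blocks, giving {0,1,6} and {5,7}.
On input a, block {2,3,4,8,9,10,11,12} splits into {2,4,8,9,11,12} and {3,10}.
Split {2,4,8,9,11,12} by δ(·,a) → {2,4,9,11,12} and {8}.
On input a, block {2,4,9,11,12} splits into {2,9,11} and {4,12}.
On input b, block {2,9,11} splits into {2,9} and {11}.
Stable partition: {0,1,6} | {2,9} | {5,7} | {3,10} | {8} | {4,12} | {11} — 7 equivalence classes.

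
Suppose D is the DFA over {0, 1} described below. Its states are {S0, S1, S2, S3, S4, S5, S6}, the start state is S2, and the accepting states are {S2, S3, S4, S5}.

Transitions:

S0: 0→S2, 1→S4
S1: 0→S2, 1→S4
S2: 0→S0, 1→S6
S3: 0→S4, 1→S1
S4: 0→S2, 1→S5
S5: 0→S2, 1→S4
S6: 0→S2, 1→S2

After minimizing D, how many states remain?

4

Reachable states from the start: {S0,S2,S4,S5,S6}. Unreachable: {S1,S3} — drop them.
P0 = {S2,S4,S5} | {S0,S6}.
On input 0, block {S2,S4,S5} splits into {S4,S5} and {S2}.
On input 1, block {S0,S6} splits into {S0} and {S6}.
Stable partition: {S4,S5} | {S0} | {S2} | {S6} — 4 equivalence classes.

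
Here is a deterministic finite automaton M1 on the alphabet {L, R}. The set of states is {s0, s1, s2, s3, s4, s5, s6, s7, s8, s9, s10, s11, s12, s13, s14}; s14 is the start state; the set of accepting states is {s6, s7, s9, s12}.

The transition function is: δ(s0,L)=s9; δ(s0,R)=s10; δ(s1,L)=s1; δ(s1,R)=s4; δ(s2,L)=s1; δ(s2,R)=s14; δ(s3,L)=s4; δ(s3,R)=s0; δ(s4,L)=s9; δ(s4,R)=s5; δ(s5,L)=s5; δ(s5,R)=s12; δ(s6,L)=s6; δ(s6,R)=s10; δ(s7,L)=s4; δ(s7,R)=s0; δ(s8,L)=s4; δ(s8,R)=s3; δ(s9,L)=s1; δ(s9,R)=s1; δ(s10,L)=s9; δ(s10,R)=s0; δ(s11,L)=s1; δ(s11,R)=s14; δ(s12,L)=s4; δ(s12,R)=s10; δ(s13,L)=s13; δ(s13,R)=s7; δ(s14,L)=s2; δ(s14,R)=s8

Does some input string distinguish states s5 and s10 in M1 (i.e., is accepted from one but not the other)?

First remove the unreachable states {s6,s7,s11,s13}; 11 states remain.
P0 = {s9,s12} | {s0,s1,s2,s3,s4,s5,s8,s10,s14}.
Refine {s0,s1,s2,s3,s4,s5,s8,s10,s14} on symbol L: members go to different blocks, giving {s1,s2,s3,s5,s8,s14} and {s0,s4,s10}.
On input L, block {s9,s12} splits into {s9} and {s12}.
Refine {s1,s2,s3,s5,s8,s14} on symbol L: members go to different blocks, giving {s1,s2,s5,s14} and {s3,s8}.
On input R, block {s1,s2,s5,s14} splits into {s1} and {s2} and {s5} and {s14}.
Split {s0,s4,s10} by δ(·,R) → {s0,s10} and {s4}.
On input R, block {s3,s8} splits into {s3} and {s8}.
Stable partition: {s9} | {s1} | {s0,s10} | {s12} | {s3} | {s2} | {s5} | {s14} | {s4} | {s8} — 10 equivalence classes.
s5 and s10 end up in different blocks, so they are distinguishable. For instance, the string 'L' is accepted from only s10.

Yes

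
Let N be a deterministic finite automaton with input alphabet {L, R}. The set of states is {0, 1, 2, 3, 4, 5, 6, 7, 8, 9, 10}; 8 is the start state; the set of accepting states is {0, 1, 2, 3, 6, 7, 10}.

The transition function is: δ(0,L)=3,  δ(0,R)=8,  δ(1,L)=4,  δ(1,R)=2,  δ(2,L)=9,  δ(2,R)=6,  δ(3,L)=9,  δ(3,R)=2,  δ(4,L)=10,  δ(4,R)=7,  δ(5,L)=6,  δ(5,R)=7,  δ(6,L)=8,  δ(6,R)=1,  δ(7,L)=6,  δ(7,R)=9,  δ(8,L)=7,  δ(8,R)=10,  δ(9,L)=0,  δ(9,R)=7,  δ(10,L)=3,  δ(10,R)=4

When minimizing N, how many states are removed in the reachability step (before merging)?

1

Starting at 8 and following transitions, the reachable set is {0, 1, 2, 3, 4, 6, 7, 8, 9, 10}. That leaves 5 unreachable — 1 in total.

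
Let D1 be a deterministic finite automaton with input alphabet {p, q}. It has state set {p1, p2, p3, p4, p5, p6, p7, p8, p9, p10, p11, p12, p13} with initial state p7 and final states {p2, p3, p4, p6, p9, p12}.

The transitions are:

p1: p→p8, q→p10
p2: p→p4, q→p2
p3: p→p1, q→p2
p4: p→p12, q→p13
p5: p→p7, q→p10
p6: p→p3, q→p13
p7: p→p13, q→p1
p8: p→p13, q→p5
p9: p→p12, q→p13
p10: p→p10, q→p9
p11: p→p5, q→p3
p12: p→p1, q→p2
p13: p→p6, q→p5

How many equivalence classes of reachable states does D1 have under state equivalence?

States {p11} cannot be reached from the start state, so discard them.
P0 = {p2,p3,p4,p6,p9,p12} | {p1,p5,p7,p8,p10,p13}.
Refine {p2,p3,p4,p6,p9,p12} on symbol p: members go to different blocks, giving {p2,p4,p6,p9} and {p3,p12}.
Refine {p2,p4,p6,p9} on symbol p: members go to different blocks, giving {p4,p6,p9} and {p2}.
On input p, block {p1,p5,p7,p8,p10,p13} splits into {p1,p5,p7,p8,p10} and {p13}.
Split {p1,p5,p7,p8,p10} by δ(·,p) → {p1,p5,p10} and {p7,p8}.
Split {p1,p5,p10} by δ(·,p) → {p1,p5} and {p10}.
Stable partition: {p4,p6,p9} | {p1,p5} | {p3,p12} | {p2} | {p13} | {p7,p8} | {p10} — 7 equivalence classes.

7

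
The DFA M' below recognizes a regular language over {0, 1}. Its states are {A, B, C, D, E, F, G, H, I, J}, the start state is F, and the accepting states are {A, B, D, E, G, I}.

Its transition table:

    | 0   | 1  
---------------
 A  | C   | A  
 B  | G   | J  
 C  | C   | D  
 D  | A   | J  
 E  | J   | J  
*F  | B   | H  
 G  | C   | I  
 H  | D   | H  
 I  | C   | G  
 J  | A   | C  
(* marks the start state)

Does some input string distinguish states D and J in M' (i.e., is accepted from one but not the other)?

First remove the unreachable states {E}; 9 states remain.
Initial partition by acceptance: {A,B,D,G,I} | {C,F,H,J}.
Refine {A,B,D,G,I} on symbol 0: members go to different blocks, giving {A,G,I} and {B,D}.
On input 0, block {C,F,H,J} splits into {F,H} and {C} and {J}.
No further refinement is possible. Final partition (5 blocks): {A,G,I} | {F,H} | {B,D} | {C} | {J}.
D and J end up in different blocks, so they are distinguishable. For instance, the string 'ε' is accepted from only D.

Yes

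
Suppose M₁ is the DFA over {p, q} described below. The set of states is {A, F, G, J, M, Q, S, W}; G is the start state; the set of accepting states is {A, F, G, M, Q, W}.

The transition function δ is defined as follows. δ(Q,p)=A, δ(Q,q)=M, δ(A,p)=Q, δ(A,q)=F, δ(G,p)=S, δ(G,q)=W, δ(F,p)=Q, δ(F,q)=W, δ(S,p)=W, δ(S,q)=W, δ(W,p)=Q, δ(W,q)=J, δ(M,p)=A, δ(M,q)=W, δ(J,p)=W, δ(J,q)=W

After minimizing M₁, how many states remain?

5

All states are reachable from the start state.
Start with accepting vs non-accepting: {A,F,G,M,Q,W} | {J,S}.
On input p, block {A,F,G,M,Q,W} splits into {A,F,M,Q,W} and {G}.
On input q, block {A,F,M,Q,W} splits into {A,F,M,Q} and {W}.
On input q, block {A,F,M,Q} splits into {A,Q} and {F,M}.
No further refinement is possible. Final partition (5 blocks): {A,Q} | {J,S} | {G} | {W} | {F,M}.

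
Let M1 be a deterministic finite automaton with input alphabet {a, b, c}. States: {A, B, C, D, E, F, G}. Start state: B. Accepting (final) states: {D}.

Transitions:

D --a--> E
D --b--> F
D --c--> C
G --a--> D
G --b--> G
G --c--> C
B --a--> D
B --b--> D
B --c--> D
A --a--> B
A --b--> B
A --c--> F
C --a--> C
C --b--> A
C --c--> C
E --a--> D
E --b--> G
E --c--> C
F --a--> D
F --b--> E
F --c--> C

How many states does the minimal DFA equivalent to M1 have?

Initial partition by acceptance: {D} | {A,B,C,E,F,G}.
On input a, block {A,B,C,E,F,G} splits into {B,E,F,G} and {A,C}.
Refine {B,E,F,G} on symbol b: members go to different blocks, giving {E,F,G} and {B}.
Split {A,C} by δ(·,a) → {A} and {C}.
The partition is now stable with 5 blocks: {D} | {E,F,G} | {A} | {B} | {C}.

5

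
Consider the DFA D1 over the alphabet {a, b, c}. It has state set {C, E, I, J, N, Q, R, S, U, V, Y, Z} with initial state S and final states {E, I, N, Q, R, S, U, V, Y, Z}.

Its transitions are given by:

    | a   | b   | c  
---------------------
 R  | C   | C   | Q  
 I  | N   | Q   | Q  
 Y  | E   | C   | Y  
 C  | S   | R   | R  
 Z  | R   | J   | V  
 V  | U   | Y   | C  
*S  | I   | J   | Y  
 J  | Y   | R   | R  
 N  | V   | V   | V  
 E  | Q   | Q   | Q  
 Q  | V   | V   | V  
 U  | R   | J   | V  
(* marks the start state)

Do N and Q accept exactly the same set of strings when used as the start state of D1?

Yes

Reachable states from the start: {C,E,I,J,N,Q,R,S,U,V,Y}. Unreachable: {Z} — drop them.
Start with accepting vs non-accepting: {E,I,N,Q,R,S,U,V,Y} | {C,J}.
On input a, block {E,I,N,Q,R,S,U,V,Y} splits into {E,I,N,Q,S,U,V,Y} and {R}.
Split {E,I,N,Q,S,U,V,Y} by δ(·,a) → {E,I,N,Q,S,V,Y} and {U}.
Split {E,I,N,Q,S,V,Y} by δ(·,a) → {E,I,N,Q,S,Y} and {V}.
Split {E,I,N,Q,S,Y} by δ(·,a) → {E,I,S,Y} and {N,Q}.
On input a, block {E,I,S,Y} splits into {S,Y} and {E,I}.
The partition is now stable with 7 blocks: {S,Y} | {C,J} | {R} | {U} | {V} | {N,Q} | {E,I}.
N and Q lie in the same block of the stable partition, so they are equivalent — no string distinguishes them.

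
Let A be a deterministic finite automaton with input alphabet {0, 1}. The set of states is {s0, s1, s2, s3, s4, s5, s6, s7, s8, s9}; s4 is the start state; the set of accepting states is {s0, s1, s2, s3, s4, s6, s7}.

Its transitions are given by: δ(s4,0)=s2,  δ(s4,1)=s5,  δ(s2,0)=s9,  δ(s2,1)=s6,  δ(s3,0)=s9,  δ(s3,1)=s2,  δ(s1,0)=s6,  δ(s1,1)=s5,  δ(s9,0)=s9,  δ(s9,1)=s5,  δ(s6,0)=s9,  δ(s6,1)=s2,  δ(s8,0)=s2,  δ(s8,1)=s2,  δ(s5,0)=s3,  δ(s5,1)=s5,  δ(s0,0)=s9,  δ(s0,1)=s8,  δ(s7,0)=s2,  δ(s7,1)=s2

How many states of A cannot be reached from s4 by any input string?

4

BFS from s4 reaches {s2, s3, s4, s5, s6, s9}; the 4 state(s) s0, s1, s7, s8 are never visited.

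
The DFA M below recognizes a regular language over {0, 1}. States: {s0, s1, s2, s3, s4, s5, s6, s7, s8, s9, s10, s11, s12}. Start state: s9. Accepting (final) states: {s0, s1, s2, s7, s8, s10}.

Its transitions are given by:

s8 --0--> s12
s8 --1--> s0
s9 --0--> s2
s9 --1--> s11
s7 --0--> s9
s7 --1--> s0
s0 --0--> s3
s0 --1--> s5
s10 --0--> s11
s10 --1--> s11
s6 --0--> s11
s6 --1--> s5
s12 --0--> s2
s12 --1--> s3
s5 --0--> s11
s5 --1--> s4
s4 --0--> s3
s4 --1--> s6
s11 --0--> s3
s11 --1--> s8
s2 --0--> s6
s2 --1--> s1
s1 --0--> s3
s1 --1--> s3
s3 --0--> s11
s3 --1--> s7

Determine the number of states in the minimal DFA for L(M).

7

First remove the unreachable states {s10}; 12 states remain.
P0 = {s0,s1,s2,s7,s8} | {s3,s4,s5,s6,s9,s11,s12}.
On input 1, block {s0,s1,s2,s7,s8} splits into {s2,s7,s8} and {s0,s1}.
On input 0, block {s3,s4,s5,s6,s9,s11,s12} splits into {s3,s4,s5,s6,s11} and {s9,s12}.
On input 0, block {s2,s7,s8} splits into {s7,s8} and {s2}.
Split {s3,s4,s5,s6,s11} by δ(·,1) → {s4,s5,s6} and {s3,s11}.
Split {s0,s1} by δ(·,1) → {s0} and {s1}.
The partition is now stable with 7 blocks: {s7,s8} | {s4,s5,s6} | {s0} | {s9,s12} | {s2} | {s3,s11} | {s1}.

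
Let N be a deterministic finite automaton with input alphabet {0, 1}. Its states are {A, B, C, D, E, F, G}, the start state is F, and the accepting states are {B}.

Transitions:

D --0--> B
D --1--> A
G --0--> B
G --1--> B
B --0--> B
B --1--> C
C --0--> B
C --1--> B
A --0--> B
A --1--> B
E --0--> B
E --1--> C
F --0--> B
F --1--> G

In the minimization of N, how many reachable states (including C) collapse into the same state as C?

2

States {A,D,E} cannot be reached from the start state, so discard them.
Start with accepting vs non-accepting: {B} | {C,F,G}.
On input 1, block {C,F,G} splits into {C,G} and {F}.
No further refinement is possible. Final partition (3 blocks): {B} | {C,G} | {F}.
The equivalence class containing C is {C,G}, of size 2.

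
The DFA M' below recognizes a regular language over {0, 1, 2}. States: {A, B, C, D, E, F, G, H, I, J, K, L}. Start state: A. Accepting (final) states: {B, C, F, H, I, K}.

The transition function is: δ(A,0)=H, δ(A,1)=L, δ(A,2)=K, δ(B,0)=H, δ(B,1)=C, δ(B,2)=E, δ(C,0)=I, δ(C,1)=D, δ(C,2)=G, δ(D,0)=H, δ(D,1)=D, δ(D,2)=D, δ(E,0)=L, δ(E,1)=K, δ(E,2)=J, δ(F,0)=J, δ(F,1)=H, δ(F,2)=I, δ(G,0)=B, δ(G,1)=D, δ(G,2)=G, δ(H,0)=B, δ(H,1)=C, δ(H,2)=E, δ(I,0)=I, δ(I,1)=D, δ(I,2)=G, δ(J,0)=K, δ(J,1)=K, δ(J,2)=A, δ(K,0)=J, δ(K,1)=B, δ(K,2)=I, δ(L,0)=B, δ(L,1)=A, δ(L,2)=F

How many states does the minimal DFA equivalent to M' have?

All states are reachable from the start state.
P0 = {B,C,F,H,I,K} | {A,D,E,G,J,L}.
Refine {B,C,F,H,I,K} on symbol 0: members go to different blocks, giving {B,C,H,I} and {F,K}.
Split {B,C,H,I} by δ(·,1) → {B,H} and {C,I}.
Refine {A,D,E,G,J,L} on symbol 0: members go to different blocks, giving {A,D,G,L} and {E} and {J}.
Split {A,D,G,L} by δ(·,2) → {A,L} and {D,G}.
The partition is now stable with 7 blocks: {B,H} | {A,L} | {F,K} | {C,I} | {E} | {J} | {D,G}.

7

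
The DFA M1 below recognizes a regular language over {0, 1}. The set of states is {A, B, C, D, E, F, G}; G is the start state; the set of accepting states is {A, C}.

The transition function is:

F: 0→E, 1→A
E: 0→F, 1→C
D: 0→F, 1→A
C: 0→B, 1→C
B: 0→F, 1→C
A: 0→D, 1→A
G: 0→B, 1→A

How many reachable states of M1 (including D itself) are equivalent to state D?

5

All states are reachable from the start state.
Start with accepting vs non-accepting: {A,C} | {B,D,E,F,G}.
The partition is now stable with 2 blocks: {A,C} | {B,D,E,F,G}.
State D belongs to the block {B,D,E,F,G}, which has 5 states.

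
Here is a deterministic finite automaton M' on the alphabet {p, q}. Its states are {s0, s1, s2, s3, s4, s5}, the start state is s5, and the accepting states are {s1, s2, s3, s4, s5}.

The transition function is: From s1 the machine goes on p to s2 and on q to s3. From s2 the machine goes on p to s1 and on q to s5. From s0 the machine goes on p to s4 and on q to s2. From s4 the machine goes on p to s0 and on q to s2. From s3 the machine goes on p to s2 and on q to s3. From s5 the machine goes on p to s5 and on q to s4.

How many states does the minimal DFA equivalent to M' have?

P0 = {s1,s2,s3,s4,s5} | {s0}.
On input p, block {s1,s2,s3,s4,s5} splits into {s1,s2,s3,s5} and {s4}.
Refine {s1,s2,s3,s5} on symbol q: members go to different blocks, giving {s1,s2,s3} and {s5}.
On input q, block {s1,s2,s3} splits into {s1,s3} and {s2}.
Stable partition: {s1,s3} | {s0} | {s4} | {s5} | {s2} — 5 equivalence classes.

5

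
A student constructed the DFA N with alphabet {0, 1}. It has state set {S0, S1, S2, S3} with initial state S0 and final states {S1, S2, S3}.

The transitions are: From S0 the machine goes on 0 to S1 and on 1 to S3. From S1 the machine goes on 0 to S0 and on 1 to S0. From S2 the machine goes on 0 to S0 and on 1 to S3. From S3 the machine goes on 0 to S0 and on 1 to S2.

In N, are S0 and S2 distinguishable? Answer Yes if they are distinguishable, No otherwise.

Yes

Every state is reachable, so we keep all 4.
P0 = {S1,S2,S3} | {S0}.
Refine {S1,S2,S3} on symbol 1: members go to different blocks, giving {S2,S3} and {S1}.
Stable partition: {S2,S3} | {S0} | {S1} — 3 equivalence classes.
S0 and S2 end up in different blocks, so they are distinguishable. For instance, the string 'ε' is accepted from only S2.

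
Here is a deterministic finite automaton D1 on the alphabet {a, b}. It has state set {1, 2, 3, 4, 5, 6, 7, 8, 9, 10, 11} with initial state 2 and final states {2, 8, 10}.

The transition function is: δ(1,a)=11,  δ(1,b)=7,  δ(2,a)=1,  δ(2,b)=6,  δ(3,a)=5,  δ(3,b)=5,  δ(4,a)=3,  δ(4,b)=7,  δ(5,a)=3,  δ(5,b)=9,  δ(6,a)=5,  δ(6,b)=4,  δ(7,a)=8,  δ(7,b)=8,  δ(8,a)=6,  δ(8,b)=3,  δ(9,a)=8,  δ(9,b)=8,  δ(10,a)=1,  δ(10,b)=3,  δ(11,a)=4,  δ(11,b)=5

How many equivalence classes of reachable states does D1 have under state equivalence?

5

Reachable states from the start: {1,2,3,4,5,6,7,8,9,11}. Unreachable: {10} — drop them.
Start with accepting vs non-accepting: {2,8} | {1,3,4,5,6,7,9,11}.
On input a, block {1,3,4,5,6,7,9,11} splits into {1,3,4,5,6,11} and {7,9}.
Refine {1,3,4,5,6,11} on symbol b: members go to different blocks, giving {1,4,5} and {3,6,11}.
On input a, block {2,8} splits into {2} and {8}.
The partition is now stable with 5 blocks: {2} | {1,4,5} | {7,9} | {3,6,11} | {8}.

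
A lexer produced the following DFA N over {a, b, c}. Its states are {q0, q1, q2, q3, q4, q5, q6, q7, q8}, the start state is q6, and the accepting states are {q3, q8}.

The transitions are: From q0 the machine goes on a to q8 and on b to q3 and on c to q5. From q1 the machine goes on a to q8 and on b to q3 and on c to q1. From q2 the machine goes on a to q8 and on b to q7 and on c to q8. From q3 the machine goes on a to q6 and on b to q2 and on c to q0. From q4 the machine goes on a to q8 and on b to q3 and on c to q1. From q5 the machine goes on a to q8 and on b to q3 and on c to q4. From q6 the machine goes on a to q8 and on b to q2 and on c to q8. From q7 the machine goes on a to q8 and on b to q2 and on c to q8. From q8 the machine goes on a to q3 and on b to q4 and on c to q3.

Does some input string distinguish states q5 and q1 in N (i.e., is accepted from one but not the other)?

No

All states are reachable from the start state.
P0 = {q3,q8} | {q0,q1,q2,q4,q5,q6,q7}.
On input a, block {q3,q8} splits into {q3} and {q8}.
Refine {q0,q1,q2,q4,q5,q6,q7} on symbol b: members go to different blocks, giving {q0,q1,q4,q5} and {q2,q6,q7}.
The partition is now stable with 4 blocks: {q3} | {q0,q1,q4,q5} | {q8} | {q2,q6,q7}.
q5 and q1 lie in the same block of the stable partition, so they are equivalent — no string distinguishes them.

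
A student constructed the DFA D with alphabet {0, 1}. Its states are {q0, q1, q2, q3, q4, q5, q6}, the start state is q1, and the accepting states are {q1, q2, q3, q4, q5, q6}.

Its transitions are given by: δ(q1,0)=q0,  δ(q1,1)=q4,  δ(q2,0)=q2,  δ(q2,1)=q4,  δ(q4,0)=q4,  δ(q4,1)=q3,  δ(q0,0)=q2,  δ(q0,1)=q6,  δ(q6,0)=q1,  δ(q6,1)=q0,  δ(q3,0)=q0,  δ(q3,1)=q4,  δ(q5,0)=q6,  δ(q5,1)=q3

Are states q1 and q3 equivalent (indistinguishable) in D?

Yes

States {q5} cannot be reached from the start state, so discard them.
P0 = {q1,q2,q3,q4,q6} | {q0}.
Refine {q1,q2,q3,q4,q6} on symbol 0: members go to different blocks, giving {q2,q4,q6} and {q1,q3}.
Split {q2,q4,q6} by δ(·,0) → {q2,q4} and {q6}.
Split {q2,q4} by δ(·,1) → {q2} and {q4}.
The partition is now stable with 5 blocks: {q2} | {q0} | {q1,q3} | {q6} | {q4}.
q1 and q3 lie in the same block of the stable partition, so they are equivalent — no string distinguishes them.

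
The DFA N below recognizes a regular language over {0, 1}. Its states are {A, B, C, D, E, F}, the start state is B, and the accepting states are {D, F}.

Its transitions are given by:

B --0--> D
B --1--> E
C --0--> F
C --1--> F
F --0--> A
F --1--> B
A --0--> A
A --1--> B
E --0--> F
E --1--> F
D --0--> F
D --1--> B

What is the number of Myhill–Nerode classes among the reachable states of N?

States {C} cannot be reached from the start state, so discard them.
Start with accepting vs non-accepting: {D,F} | {A,B,E}.
Refine {D,F} on symbol 0: members go to different blocks, giving {D} and {F}.
Split {A,B,E} by δ(·,0) → {A} and {B} and {E}.
Stable partition: {D} | {A} | {F} | {B} | {E} — 5 equivalence classes.

5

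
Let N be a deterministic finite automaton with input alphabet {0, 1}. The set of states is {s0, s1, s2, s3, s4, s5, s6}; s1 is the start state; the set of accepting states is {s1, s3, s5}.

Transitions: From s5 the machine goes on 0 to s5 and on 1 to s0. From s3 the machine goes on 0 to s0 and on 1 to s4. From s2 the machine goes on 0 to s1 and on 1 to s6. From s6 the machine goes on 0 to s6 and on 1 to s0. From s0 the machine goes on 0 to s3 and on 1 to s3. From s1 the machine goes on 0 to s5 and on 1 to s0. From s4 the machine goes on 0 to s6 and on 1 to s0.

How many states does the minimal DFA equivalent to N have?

4

States {s2} cannot be reached from the start state, so discard them.
Initial partition by acceptance: {s1,s3,s5} | {s0,s4,s6}.
Split {s1,s3,s5} by δ(·,0) → {s1,s5} and {s3}.
Split {s0,s4,s6} by δ(·,0) → {s4,s6} and {s0}.
The partition is now stable with 4 blocks: {s1,s5} | {s4,s6} | {s3} | {s0}.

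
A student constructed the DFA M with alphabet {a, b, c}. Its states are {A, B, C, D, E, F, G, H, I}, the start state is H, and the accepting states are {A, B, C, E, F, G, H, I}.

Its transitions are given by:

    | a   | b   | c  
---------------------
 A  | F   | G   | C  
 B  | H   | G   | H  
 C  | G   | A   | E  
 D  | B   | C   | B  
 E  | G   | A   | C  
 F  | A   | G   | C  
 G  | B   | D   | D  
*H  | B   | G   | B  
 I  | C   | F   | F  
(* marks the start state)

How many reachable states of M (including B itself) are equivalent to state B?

2

States {I} cannot be reached from the start state, so discard them.
Start with accepting vs non-accepting: {A,B,C,E,F,G,H} | {D}.
On input b, block {A,B,C,E,F,G,H} splits into {A,B,C,E,F,H} and {G}.
Split {A,B,C,E,F,H} by δ(·,a) → {A,B,F,H} and {C,E}.
Refine {A,B,F,H} on symbol c: members go to different blocks, giving {A,F} and {B,H}.
Stable partition: {A,F} | {D} | {G} | {C,E} | {B,H} — 5 equivalence classes.
State B belongs to the block {B,H}, which has 2 states.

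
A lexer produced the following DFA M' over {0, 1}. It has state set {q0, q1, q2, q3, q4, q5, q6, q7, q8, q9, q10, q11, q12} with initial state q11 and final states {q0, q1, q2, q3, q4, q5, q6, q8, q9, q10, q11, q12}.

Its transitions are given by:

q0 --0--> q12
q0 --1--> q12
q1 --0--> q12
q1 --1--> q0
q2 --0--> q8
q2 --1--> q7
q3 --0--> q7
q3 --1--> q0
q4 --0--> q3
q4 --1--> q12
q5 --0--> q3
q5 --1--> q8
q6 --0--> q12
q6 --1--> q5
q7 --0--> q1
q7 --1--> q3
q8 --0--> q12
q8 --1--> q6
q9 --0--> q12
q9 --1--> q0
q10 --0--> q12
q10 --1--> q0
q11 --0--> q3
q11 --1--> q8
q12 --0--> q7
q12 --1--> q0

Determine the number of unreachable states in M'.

BFS from q11 reaches {q0, q1, q3, q5, q6, q7, q8, q11, q12}; the 4 state(s) q2, q4, q9, q10 are never visited.

4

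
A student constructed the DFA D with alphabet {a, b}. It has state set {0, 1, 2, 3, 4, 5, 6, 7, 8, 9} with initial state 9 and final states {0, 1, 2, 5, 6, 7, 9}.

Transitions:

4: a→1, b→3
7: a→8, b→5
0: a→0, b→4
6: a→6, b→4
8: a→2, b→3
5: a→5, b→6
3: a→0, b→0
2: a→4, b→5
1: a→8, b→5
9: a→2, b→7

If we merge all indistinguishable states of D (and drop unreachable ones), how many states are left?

All states are reachable from the start state.
P0 = {0,1,2,5,6,7,9} | {3,4,8}.
Split {0,1,2,5,6,7,9} by δ(·,a) → {0,5,6,9} and {1,2,7}.
Refine {0,5,6,9} on symbol a: members go to different blocks, giving {0,5,6} and {9}.
Split {0,5,6} by δ(·,b) → {0,6} and {5}.
On input a, block {3,4,8} splits into {4,8} and {3}.
The partition is now stable with 6 blocks: {0,6} | {4,8} | {1,2,7} | {9} | {5} | {3}.

6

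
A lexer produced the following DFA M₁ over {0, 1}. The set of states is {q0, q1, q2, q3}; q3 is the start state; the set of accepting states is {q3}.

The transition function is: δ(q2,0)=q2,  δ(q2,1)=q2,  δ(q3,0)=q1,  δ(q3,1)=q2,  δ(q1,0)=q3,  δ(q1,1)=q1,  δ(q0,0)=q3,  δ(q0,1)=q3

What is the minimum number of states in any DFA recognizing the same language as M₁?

Reachable states from the start: {q1,q2,q3}. Unreachable: {q0} — drop them.
P0 = {q3} | {q1,q2}.
On input 0, block {q1,q2} splits into {q1} and {q2}.
The partition is now stable with 3 blocks: {q3} | {q1} | {q2}.

3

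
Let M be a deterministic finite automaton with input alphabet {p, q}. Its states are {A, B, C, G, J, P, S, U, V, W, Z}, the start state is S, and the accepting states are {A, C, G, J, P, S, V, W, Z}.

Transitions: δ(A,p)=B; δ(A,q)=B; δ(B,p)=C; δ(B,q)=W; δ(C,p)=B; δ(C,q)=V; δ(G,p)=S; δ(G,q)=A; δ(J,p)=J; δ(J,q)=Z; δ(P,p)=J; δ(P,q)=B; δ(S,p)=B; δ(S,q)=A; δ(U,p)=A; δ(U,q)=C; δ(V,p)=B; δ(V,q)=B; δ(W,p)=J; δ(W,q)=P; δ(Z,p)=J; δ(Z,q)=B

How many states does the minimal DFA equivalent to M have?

5

Reachable states from the start: {A,B,C,J,P,S,V,W,Z}. Unreachable: {G,U} — drop them.
Initial partition by acceptance: {A,C,J,P,S,V,W,Z} | {B}.
Refine {A,C,J,P,S,V,W,Z} on symbol p: members go to different blocks, giving {J,P,W,Z} and {A,C,S,V}.
Refine {J,P,W,Z} on symbol q: members go to different blocks, giving {P,Z} and {J,W}.
Refine {A,C,S,V} on symbol q: members go to different blocks, giving {A,V} and {C,S}.
No further refinement is possible. Final partition (5 blocks): {P,Z} | {B} | {A,V} | {J,W} | {C,S}.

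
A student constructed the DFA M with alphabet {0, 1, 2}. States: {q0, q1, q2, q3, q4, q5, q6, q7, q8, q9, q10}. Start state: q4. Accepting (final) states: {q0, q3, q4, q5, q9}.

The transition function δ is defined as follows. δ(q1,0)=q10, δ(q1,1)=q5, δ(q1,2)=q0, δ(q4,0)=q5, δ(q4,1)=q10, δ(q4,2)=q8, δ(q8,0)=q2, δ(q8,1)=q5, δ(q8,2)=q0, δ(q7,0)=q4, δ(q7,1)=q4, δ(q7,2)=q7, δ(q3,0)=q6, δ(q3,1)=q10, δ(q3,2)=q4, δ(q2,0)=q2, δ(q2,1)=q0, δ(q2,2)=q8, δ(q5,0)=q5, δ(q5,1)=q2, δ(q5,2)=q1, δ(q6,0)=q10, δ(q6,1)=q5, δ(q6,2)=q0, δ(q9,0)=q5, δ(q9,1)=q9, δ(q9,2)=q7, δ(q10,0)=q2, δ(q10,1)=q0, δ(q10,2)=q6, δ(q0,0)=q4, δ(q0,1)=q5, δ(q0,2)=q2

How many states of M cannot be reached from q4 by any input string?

Starting at q4 and following transitions, the reachable set is {q0, q1, q2, q4, q5, q6, q8, q10}. That leaves q3, q7, q9 unreachable — 3 in total.

3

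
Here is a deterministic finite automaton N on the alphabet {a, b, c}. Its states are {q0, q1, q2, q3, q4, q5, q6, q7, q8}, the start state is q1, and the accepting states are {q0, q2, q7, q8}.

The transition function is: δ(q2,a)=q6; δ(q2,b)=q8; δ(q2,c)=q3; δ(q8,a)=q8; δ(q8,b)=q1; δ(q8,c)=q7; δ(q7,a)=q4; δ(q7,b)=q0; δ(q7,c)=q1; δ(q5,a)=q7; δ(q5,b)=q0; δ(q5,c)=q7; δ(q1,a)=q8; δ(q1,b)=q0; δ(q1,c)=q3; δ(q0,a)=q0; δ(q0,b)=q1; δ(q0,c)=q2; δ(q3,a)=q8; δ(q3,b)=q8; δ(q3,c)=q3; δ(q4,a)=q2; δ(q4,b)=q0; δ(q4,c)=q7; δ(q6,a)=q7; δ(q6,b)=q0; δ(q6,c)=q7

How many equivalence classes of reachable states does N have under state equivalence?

States {q5} cannot be reached from the start state, so discard them.
Initial partition by acceptance: {q0,q2,q7,q8} | {q1,q3,q4,q6}.
On input a, block {q0,q2,q7,q8} splits into {q0,q8} and {q2,q7}.
On input a, block {q1,q3,q4,q6} splits into {q1,q3} and {q4,q6}.
Stable partition: {q0,q8} | {q1,q3} | {q2,q7} | {q4,q6} — 4 equivalence classes.

4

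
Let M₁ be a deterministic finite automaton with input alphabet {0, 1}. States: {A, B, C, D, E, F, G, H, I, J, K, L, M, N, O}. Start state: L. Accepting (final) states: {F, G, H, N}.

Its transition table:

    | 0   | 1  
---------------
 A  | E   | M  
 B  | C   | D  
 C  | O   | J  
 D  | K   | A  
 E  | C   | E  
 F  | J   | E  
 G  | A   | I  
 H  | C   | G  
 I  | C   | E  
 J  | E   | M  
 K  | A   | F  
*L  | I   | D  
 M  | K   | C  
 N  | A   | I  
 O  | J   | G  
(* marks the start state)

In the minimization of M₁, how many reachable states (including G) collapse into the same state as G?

First remove the unreachable states {B,H,N}; 12 states remain.
P0 = {F,G} | {A,C,D,E,I,J,K,L,M,O}.
Refine {A,C,D,E,I,J,K,L,M,O} on symbol 1: members go to different blocks, giving {A,C,D,E,I,J,L,M} and {K,O}.
Split {A,C,D,E,I,J,L,M} by δ(·,0) → {A,E,I,J,L} and {C,D,M}.
Refine {A,E,I,J,L} on symbol 0: members go to different blocks, giving {A,J,L} and {E,I}.
Split {C,D,M} by δ(·,1) → {C,D} and {M}.
Split {A,J,L} by δ(·,1) → {A,J} and {L}.
No further refinement is possible. Final partition (7 blocks): {F,G} | {A,J} | {K,O} | {C,D} | {E,I} | {M} | {L}.
State G belongs to the block {F,G}, which has 2 states.

2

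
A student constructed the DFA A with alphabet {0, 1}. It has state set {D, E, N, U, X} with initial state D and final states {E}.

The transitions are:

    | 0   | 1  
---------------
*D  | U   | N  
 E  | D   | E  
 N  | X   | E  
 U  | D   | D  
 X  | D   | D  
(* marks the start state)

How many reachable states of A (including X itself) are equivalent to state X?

Start with accepting vs non-accepting: {E} | {D,N,U,X}.
On input 1, block {D,N,U,X} splits into {D,U,X} and {N}.
Refine {D,U,X} on symbol 1: members go to different blocks, giving {U,X} and {D}.
The partition is now stable with 4 blocks: {E} | {U,X} | {N} | {D}.
State X belongs to the block {U,X}, which has 2 states.

2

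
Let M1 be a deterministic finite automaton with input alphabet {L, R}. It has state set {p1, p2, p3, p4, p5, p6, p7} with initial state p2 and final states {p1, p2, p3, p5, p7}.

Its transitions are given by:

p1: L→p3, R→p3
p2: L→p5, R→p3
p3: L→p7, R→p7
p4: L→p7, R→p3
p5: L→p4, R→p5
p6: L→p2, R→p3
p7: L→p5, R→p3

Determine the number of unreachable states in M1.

BFS from p2 reaches {p2, p3, p4, p5, p7}; the 2 state(s) p1, p6 are never visited.

2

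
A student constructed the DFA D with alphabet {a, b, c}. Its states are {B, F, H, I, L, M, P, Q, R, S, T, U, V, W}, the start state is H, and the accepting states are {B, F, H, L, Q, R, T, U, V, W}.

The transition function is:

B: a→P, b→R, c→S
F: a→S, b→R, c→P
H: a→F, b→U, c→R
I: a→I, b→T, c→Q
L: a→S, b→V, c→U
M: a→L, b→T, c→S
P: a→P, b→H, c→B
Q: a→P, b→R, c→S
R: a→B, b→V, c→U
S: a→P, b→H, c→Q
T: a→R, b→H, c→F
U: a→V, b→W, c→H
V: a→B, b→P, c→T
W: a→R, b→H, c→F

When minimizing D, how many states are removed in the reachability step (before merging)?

3

Starting at H and following transitions, the reachable set is {B, F, H, P, Q, R, S, T, U, V, W}. That leaves I, L, M unreachable — 3 in total.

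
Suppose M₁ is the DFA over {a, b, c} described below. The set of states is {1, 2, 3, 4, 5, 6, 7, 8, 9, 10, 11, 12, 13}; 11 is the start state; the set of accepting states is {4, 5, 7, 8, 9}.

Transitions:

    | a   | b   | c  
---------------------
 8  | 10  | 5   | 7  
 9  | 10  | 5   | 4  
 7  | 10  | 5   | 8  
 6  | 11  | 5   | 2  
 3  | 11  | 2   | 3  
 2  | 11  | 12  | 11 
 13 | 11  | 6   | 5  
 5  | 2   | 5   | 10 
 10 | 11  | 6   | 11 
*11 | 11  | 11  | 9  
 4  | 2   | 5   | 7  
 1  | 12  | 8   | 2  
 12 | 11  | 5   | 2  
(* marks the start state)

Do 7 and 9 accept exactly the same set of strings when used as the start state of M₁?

Yes

First remove the unreachable states {1,3,13}; 10 states remain.
P0 = {4,5,7,8,9} | {2,6,10,11,12}.
Split {4,5,7,8,9} by δ(·,c) → {4,7,8,9} and {5}.
Refine {2,6,10,11,12} on symbol b: members go to different blocks, giving {2,10,11} and {6,12}.
On input b, block {2,10,11} splits into {2,10} and {11}.
The partition is now stable with 5 blocks: {4,7,8,9} | {2,10} | {5} | {6,12} | {11}.
7 and 9 lie in the same block of the stable partition, so they are equivalent — no string distinguishes them.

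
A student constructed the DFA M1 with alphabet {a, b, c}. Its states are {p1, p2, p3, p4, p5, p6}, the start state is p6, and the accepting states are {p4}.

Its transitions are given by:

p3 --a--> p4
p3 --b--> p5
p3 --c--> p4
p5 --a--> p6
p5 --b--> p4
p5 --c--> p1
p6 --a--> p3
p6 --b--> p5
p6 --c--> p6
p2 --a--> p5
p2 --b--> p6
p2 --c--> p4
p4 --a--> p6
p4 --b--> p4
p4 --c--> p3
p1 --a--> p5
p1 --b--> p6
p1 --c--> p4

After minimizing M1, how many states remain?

5

States {p2} cannot be reached from the start state, so discard them.
P0 = {p4} | {p1,p3,p5,p6}.
Split {p1,p3,p5,p6} by δ(·,a) → {p1,p5,p6} and {p3}.
On input a, block {p1,p5,p6} splits into {p1,p5} and {p6}.
Split {p1,p5} by δ(·,a) → {p1} and {p5}.
The partition is now stable with 5 blocks: {p4} | {p1} | {p3} | {p6} | {p5}.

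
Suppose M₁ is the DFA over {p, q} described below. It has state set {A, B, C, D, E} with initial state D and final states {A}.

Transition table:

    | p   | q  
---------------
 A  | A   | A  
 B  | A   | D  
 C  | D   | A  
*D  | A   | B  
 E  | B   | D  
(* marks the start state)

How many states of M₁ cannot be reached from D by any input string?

2

Starting at D and following transitions, the reachable set is {A, B, D}. That leaves C, E unreachable — 2 in total.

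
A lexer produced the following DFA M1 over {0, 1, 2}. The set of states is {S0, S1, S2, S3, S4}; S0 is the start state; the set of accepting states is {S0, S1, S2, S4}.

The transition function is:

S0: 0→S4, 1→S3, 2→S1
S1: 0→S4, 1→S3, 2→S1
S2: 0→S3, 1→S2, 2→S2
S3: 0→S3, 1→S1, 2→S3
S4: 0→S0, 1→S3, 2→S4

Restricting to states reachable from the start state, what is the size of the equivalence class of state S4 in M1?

First remove the unreachable states {S2}; 4 states remain.
Initial partition by acceptance: {S0,S1,S4} | {S3}.
The partition is now stable with 2 blocks: {S0,S1,S4} | {S3}.
State S4 belongs to the block {S0,S1,S4}, which has 3 states.

3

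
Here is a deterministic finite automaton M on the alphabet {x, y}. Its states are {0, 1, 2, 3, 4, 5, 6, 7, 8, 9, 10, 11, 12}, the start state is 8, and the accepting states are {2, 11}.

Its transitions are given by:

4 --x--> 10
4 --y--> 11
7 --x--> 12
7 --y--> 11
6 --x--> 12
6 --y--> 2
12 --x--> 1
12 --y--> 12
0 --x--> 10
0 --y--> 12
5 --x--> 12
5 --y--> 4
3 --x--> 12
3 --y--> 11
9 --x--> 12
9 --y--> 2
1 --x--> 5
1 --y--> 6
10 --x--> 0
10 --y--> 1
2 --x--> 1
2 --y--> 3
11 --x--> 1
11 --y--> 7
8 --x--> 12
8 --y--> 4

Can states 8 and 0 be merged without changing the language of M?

States {9} cannot be reached from the start state, so discard them.
Initial partition by acceptance: {2,11} | {0,1,3,4,5,6,7,8,10,12}.
Refine {0,1,3,4,5,6,7,8,10,12} on symbol y: members go to different blocks, giving {0,1,5,8,10,12} and {3,4,6,7}.
On input y, block {0,1,5,8,10,12} splits into {0,10,12} and {1,5,8}.
On input x, block {0,10,12} splits into {0,10} and {12}.
Refine {0,10} on symbol y: members go to different blocks, giving {0} and {10}.
On input x, block {3,4,6,7} splits into {3,6,7} and {4}.
On input x, block {1,5,8} splits into {5,8} and {1}.
Stable partition: {2,11} | {0} | {3,6,7} | {5,8} | {12} | {10} | {4} | {1} — 8 equivalence classes.
8 and 0 end up in different blocks, so they are distinguishable. For instance, the string 'yy' is accepted from only 8.

No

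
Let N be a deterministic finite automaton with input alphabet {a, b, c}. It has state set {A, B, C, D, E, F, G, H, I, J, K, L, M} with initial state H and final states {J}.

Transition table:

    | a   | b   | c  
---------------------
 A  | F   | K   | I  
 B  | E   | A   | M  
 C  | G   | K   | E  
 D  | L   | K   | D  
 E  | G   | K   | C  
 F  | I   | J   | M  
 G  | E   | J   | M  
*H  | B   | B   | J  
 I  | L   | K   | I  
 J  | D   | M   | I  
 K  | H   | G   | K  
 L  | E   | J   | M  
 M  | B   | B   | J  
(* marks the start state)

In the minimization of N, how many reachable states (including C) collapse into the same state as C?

Every state is reachable, so we keep all 13.
P0 = {J} | {A,B,C,D,E,F,G,H,I,K,L,M}.
On input b, block {A,B,C,D,E,F,G,H,I,K,L,M} splits into {A,B,C,D,E,H,I,K,M} and {F,G,L}.
Refine {A,B,C,D,E,H,I,K,M} on symbol a: members go to different blocks, giving {A,C,D,E,I} and {B,H,K,M}.
Split {B,H,K,M} by δ(·,a) → {H,K,M} and {B}.
On input a, block {H,K,M} splits into {H,M} and {K}.
The partition is now stable with 6 blocks: {J} | {A,C,D,E,I} | {F,G,L} | {H,M} | {B} | {K}.
State C belongs to the block {A,C,D,E,I}, which has 5 states.

5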